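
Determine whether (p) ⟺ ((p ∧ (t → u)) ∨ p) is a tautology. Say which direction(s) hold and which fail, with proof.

Equivalent; both directions hold.

(⟹) Assume the antecedent. If p is true, (p ∧ (t → u)) ∨ p reduces to true regardless of the other variables. If p is false, the antecedent cannot hold. Either way (p ∧ (t → u)) ∨ p holds.

(⟸) Assume the antecedent. If p is true, p reduces to true regardless of the other variables. If p is false, the antecedent cannot hold. Either way p holds.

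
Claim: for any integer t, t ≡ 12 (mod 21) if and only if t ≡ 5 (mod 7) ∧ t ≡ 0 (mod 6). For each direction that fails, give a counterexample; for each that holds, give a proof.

(⟹) This fails: t = 33 gives 33 ≡ 12 (mod 21) but 33 ≡ 3 (mod 6), so the conjunction on the right does not hold.

(⟸) Conversely, if t ≡ 5 (mod 7) and t ≡ 0 (mod 6), then by the Chinese remainder theorem t ≡ 12 (mod 42). Since 12 ≡ 12 (mod 21) and 21 ∣ 42, we get t ≡ 12 (mod 21).

Not equivalent: only (⇐) holds.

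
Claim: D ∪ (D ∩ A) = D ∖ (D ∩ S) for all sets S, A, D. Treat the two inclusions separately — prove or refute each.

The sets are not equal: only the reverse inclusion holds.

(⊆) This inclusion fails. Take S = {1}, A = ∅, D = {1}; then 1 ∈ D ∪ (D ∩ A) but 1 ∉ D ∖ (D ∩ S).

(⊇) Let x ∈ D ∖ (D ∩ S). Then either x ∈ D and x ∉ S, A; or x ∈ A ∩ D and x ∉ S. In each case x ∈ D ∪ (D ∩ A), so D ∖ (D ∩ S) ⊆ D ∪ (D ∩ A).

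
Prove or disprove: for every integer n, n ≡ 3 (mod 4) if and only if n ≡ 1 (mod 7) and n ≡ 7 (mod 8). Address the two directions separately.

Converse. If n ≡ 1 (mod 7) and n ≡ 7 (mod 8), then by the Chinese remainder theorem n ≡ 15 (mod 56). Since 15 ≡ 3 (mod 4) and 4 ∣ 56, we get n ≡ 3 (mod 4).

Forward direction. This fails: n = 3 gives 3 ≡ 3 (mod 4) but 3 ≡ 3 (mod 7), so the conjunction on the right does not hold.

Not equivalent: only (⇐) holds.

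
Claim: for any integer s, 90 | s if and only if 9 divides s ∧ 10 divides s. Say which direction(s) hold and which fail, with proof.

Both implications hold.

[⇐] Suppose 9 ∣ s and 10 ∣ s. Any common multiple of 9 and 10 is a multiple of their lcm; here gcd(9, 10) = 1, so lcm(9, 10) = 9·10 = 90, so 90 ∣ s.

[⇒] If 90 ∣ s, write s = 90q. Since 90 = 10·9, s = 9·(10q), so 9 ∣ s; and since 90 = 9·10, s = 10·(9q), so 10 ∣ s.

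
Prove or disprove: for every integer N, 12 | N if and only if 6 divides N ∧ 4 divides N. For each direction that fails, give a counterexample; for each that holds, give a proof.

[⇒] If 12 ∣ N, write N = 12q. Since 12 = 2·6, N = 6·(2q), so 6 ∣ N; and since 12 = 3·4, N = 4·(3q), so 4 ∣ N.

[⇐] Suppose 6 ∣ N and 4 ∣ N. Any common multiple of 6 and 4 is a multiple of their lcm; here lcm(6, 4) = 6·4/gcd(6, 4) = 24/2 = 12, so 12 ∣ N.

Both implications hold.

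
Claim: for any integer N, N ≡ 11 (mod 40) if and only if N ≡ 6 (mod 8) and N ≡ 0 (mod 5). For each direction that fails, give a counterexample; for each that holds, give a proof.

Neither implication holds.

(→) This fails: N = 11 gives 11 ≡ 11 (mod 40) but 11 ≡ 3 (mod 8), so the conjunction on the right does not hold.

(←) This fails: N = 30 satisfies both congruences on the right (30 ≡ 6 mod 8 and 30 ≡ 0 mod 5) yet 30 ≡ 30 (mod 40), not 11.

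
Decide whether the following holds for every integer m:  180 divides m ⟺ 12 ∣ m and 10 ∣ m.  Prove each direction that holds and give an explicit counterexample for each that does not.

(⟹) If 180 ∣ m, write m = 180q. Since 180 = 15·12, m = 12·(15q), so 12 ∣ m; and since 180 = 18·10, m = 10·(18q), so 10 ∣ m.

(⟸) This fails: take m = 60. Both 12 ∣ 60 and 10 ∣ 60, yet 60 is not a multiple of 180 (since 60 = 0·180 + 60), so 180 ∤ 60.

Only the forward direction holds.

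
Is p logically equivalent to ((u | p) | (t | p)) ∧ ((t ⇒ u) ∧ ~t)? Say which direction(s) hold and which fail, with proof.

(⇒) This fails. Under u = F, p = T, t = T, the left side is true but the right side is false.

(⇐) This fails. Under u = T, p = F, t = F, the left side is false but the right side is true.

Neither direction holds.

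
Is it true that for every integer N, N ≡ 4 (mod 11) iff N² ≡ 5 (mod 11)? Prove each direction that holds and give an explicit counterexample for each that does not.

(⟹) Suppose N ≡ 4 (mod 11). Write N = 11j + 4. Then (11j + 4)² = 121j² + 88j + 16 = 11(11j² + 8j + 1) + 5, so N² ≡ 5 (mod 11).

(⟸) This fails: take N = 7. Then 7² = 49 ≡ 5 (mod 11), yet 7 ≡ 7 (mod 11), not 4.

Only the forward direction holds.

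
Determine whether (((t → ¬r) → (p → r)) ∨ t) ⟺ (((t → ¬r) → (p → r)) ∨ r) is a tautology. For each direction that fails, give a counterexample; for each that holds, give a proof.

(⇐) Assume the antecedent. If r is true, ((t → ¬r) → (p → r)) ∨ t reduces to true regardless of the other variables. If r is false, the antecedent forces (t = F, r = F, p = F) or (t = T, r = F, p = F), and ((t → ¬r) → (p → r)) ∨ t holds there. Either way ((t → ¬r) → (p → r)) ∨ t holds.

(⇒) This fails. Under t = T, r = F, p = T, the left side is true but the right side is false.

Not equivalent: only (⇐) holds.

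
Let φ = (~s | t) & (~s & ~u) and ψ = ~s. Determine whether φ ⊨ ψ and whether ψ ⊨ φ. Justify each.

The forward direction holds; the converse fails.

(→) Assume the antecedent. If t is true, the antecedent forces (t = T, u = F, s = F), and ~s holds there. If t is false, the antecedent forces (t = F, u = F, s = F), and ~s holds there. Either way ~s holds.

(←) This fails. Under t = F, u = T, s = F, the left side is false but the right side is true.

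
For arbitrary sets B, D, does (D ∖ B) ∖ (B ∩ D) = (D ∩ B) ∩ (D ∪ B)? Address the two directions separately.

Neither inclusion holds.

Forward inclusion. This inclusion fails. Take B = ∅, D = {1}; then 1 ∈ (D ∖ B) ∖ (B ∩ D) but 1 ∉ (D ∩ B) ∩ (D ∪ B).

Reverse inclusion. This inclusion fails. Take B = {1}, D = {1}; then 1 ∈ (D ∩ B) ∩ (D ∪ B) but 1 ∉ (D ∖ B) ∖ (B ∩ D).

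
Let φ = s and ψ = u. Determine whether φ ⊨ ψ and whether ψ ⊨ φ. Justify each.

Neither implication holds.

(⟹) This fails. Under u = F, s = T, the left side is true but the right side is false.

(⟸) This fails. Under u = T, s = F, the left side is false but the right side is true.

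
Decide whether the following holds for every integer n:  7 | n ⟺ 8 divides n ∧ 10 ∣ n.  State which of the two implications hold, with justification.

Forward direction. This fails: take n = 7. Certainly 7 ∣ 7, but 8 ∤ 7.

Converse. This fails: take n = 40. Both 8 ∣ 40 and 10 ∣ 40, yet 40 is not a multiple of 7 (since 40 = 5·7 + 5), so 7 ∤ 40.

(⇒) fails and (⇐) fails.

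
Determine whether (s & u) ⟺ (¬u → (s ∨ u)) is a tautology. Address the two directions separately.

The forward direction holds; the converse fails.

(⇒) Assume the antecedent. If u is true, ¬u → (s ∨ u) reduces to true regardless of the other variables. If u is false, the antecedent cannot hold. Either way ¬u → (s ∨ u) holds.

(⇐) This fails. Under u = T, s = F, the left side is false but the right side is true.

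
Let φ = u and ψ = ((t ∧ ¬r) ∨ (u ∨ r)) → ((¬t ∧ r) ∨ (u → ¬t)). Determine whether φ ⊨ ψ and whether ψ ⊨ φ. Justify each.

Forward direction. This fails. Under r = F, t = T, u = T, the left side is true but the right side is false.

Converse. This fails. Under r = F, t = F, u = F, the left side is false but the right side is true.

Neither direction holds.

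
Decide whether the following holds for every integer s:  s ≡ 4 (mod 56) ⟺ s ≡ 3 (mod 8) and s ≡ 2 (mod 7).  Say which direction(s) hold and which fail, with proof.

[⇒] This fails: s = 4 gives 4 ≡ 4 (mod 56) but 4 ≡ 4 (mod 8), so the conjunction on the right does not hold.

[⇐] This fails: s = 51 satisfies both congruences on the right (51 ≡ 3 mod 8 and 51 ≡ 2 mod 7) yet 51 ≡ 51 (mod 56), not 4.

Neither implication holds.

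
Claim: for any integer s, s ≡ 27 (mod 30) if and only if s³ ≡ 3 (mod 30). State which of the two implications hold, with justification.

(⟹) Suppose s ≡ 27 (mod 30). Write s = 30j + 27. Then (30j + 27)³ = 27000j³ + 72900j² + 65610j + 19683 = 30(900j³ + 2430j² + 2187j + 656) + 3, so s³ ≡ 3 (mod 30).

(⟸) Conversely, suppose s³ ≡ 3 (mod 30). The only residue r in {0, …, 29} with r³ ≡ 3 (mod 30) is r = 27, so s ≡ 27 (mod 30).

Both directions hold.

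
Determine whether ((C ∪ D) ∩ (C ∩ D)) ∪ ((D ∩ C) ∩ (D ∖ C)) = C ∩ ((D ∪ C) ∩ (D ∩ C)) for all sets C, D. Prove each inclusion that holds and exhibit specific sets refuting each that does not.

(⟹) Let x ∈ ((C ∪ D) ∩ (C ∩ D)) ∪ ((D ∩ C) ∩ (D ∖ C)). Then x ∈ C ∩ D, from which x ∈ C ∩ ((D ∪ C) ∩ (D ∩ C)).

(⟸) Let x ∈ C ∩ ((D ∪ C) ∩ (D ∩ C)). Then x ∈ C ∩ D, from which x ∈ ((C ∪ D) ∩ (C ∩ D)) ∪ ((D ∩ C) ∩ (D ∖ C)).

Both inclusions hold; the sets are equal.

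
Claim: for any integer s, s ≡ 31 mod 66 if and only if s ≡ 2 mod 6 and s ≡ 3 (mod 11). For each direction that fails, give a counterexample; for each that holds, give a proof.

Neither direction holds.

Forward direction. This fails: s = 31 gives 31 ≡ 31 (mod 66) but 31 ≡ 1 (mod 6), so the conjunction on the right does not hold.

Converse. This fails: s = 14 satisfies both congruences on the right (14 ≡ 2 mod 6 and 14 ≡ 3 mod 11) yet 14 ≡ 14 (mod 66), not 31.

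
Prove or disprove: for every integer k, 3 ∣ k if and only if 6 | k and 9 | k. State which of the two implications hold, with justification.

(⟹) This fails: take k = 3. Certainly 3 ∣ 3, but 6 ∤ 3.

(⟸) Suppose 6 ∣ k and 9 ∣ k. Any common multiple of 6 and 9 is a multiple of their lcm; here lcm(6, 9) = 6·9/gcd(6, 9) = 54/3 = 18, so 18 ∣ k. Since 3 ∣ 18, it follows that 3 ∣ k.

Not equivalent: only (⇐) holds.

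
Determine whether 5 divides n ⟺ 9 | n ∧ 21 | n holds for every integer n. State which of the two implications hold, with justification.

(⇒) This fails: take n = 5. Certainly 5 ∣ 5, but 9 ∤ 5.

(⇐) This fails: take n = 63. Both 9 ∣ 63 and 21 ∣ 63, yet 63 is not a multiple of 5 (since 63 = 12·5 + 3), so 5 ∤ 63.

Neither direction holds.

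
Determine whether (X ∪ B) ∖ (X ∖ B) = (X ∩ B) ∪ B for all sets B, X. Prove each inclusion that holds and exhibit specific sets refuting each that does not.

Both inclusions hold; the sets are equal.

Forward inclusion. Let x ∈ (X ∪ B) ∖ (X ∖ B). Then either x ∈ B and x ∉ X; or x ∈ B ∩ X. In each case x ∈ (X ∩ B) ∪ B, so (X ∪ B) ∖ (X ∖ B) ⊆ (X ∩ B) ∪ B.

Reverse inclusion. Let x ∈ (X ∩ B) ∪ B. Then either x ∈ B and x ∉ X; or x ∈ B ∩ X. In each case x ∈ (X ∪ B) ∖ (X ∖ B), so (X ∩ B) ∪ B ⊆ (X ∪ B) ∖ (X ∖ B).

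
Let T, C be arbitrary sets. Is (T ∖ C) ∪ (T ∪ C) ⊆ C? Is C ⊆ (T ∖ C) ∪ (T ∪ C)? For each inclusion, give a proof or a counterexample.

(⊇) Let x ∈ C. Then either x ∈ C and x ∉ T; or x ∈ T ∩ C. In each case x ∈ (T ∖ C) ∪ (T ∪ C), so C ⊆ (T ∖ C) ∪ (T ∪ C).

(⊆) This inclusion fails. Take T = {1}, C = ∅; then 1 ∈ (T ∖ C) ∪ (T ∪ C) but 1 ∉ C.

The sets are not equal: only the reverse inclusion holds.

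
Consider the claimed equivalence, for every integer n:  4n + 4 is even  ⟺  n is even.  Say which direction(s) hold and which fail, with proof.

(⇐) Suppose n is even. Since 4 is even, 4n is even for every n, so 4n + 4 has the same parity as 4, which is even. Hence 4n + 4 is even.

(⇒) This fails: take n = 5. Then 4n + 4 = 24, which is even, yet n = 5 is odd, not even.

Not equivalent: only (⇐) holds.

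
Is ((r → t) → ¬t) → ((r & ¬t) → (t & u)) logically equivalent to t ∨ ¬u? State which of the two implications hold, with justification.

(⇒) This fails. Under u = T, t = F, r = F, the left side is true but the right side is false.

(⇐) This fails. Under u = F, t = F, r = T, the left side is false but the right side is true.

(⇒) fails and (⇐) fails.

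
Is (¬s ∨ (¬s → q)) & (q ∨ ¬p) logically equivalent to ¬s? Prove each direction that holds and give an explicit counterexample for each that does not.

(⇒) fails and (⇐) fails.

(⟹) This fails. Under s = T, q = F, p = F, the left side is true but the right side is false.

(⟸) This fails. Under s = F, q = F, p = T, the left side is false but the right side is true.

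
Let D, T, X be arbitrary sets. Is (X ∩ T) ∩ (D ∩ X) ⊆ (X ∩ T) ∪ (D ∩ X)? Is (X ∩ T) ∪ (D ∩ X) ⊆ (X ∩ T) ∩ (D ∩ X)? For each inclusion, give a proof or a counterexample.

(⟹) Let x ∈ (X ∩ T) ∩ (D ∩ X). Then x ∈ D ∩ T ∩ X, from which x ∈ (X ∩ T) ∪ (D ∩ X).

(⟸) This inclusion fails. Take D = {1}, T = ∅, X = {1}; then 1 ∈ (X ∩ T) ∪ (D ∩ X) but 1 ∉ (X ∩ T) ∩ (D ∩ X).

The sets are not equal: only the forward inclusion holds.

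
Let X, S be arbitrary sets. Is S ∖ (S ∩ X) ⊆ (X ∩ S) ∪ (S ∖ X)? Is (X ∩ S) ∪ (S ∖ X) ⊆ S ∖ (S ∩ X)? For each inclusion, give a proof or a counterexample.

Forward inclusion. Let x ∈ S ∖ (S ∩ X). Then x ∈ S and x ∉ X, from which x ∈ (X ∩ S) ∪ (S ∖ X).

Reverse inclusion. This inclusion fails. Take X = {1}, S = {1}; then 1 ∈ (X ∩ S) ∪ (S ∖ X) but 1 ∉ S ∖ (S ∩ X).

The sets are not equal: only the forward inclusion holds.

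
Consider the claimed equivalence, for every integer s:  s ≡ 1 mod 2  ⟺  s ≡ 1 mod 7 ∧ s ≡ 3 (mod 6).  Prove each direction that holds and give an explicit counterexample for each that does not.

Forward direction. This fails: s = 1 gives 1 ≡ 1 (mod 2) but 1 ≡ 1 (mod 6), so the conjunction on the right does not hold.

Converse. If s ≡ 1 (mod 7) and s ≡ 3 (mod 6), then by the Chinese remainder theorem s ≡ 15 (mod 42). Since 15 ≡ 1 (mod 2) and 2 ∣ 42, we get s ≡ 1 (mod 2).

Only the reverse direction holds.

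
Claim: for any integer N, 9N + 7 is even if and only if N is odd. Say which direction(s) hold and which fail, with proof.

Both implications hold.

Forward direction. Suppose 9N + 7 is even. Since 9 is odd, 9N and N have the same parity, so 9N + 7 ≡ N + 7 (mod 2). As 7 is odd, 9N + 7 is even exactly when N is odd. Thus N is odd.

Converse. Suppose N is odd; write N = 2j + 1. Then 9N + 7 = 9·(2j + 1) + 7 = 2·9j + 16, which is even.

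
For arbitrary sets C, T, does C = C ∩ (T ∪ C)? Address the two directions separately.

Both inclusions hold; the sets are equal.

(⊇) Let x ∈ C ∩ (T ∪ C). Then either x ∈ C and x ∉ T; or x ∈ C ∩ T. In each case x ∈ C, so C ∩ (T ∪ C) ⊆ C.

(⊆) Let x ∈ C. Then either x ∈ C and x ∉ T; or x ∈ C ∩ T. In each case x ∈ C ∩ (T ∪ C), so C ⊆ C ∩ (T ∪ C).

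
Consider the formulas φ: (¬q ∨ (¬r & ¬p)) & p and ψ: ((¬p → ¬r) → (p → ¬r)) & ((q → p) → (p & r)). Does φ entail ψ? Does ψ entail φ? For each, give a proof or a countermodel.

(⟹) This fails. Under q = F, r = F, p = T, the left side is true but the right side is false.

(⟸) This fails. Under q = T, r = F, p = F, the left side is false but the right side is true.

Both directions fail.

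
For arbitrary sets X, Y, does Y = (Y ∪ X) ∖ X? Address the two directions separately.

Reverse inclusion. Let x ∈ (Y ∪ X) ∖ X. Then x ∈ Y and x ∉ X, from which x ∈ Y.

Forward inclusion. This inclusion fails. Take X = {1}, Y = {1}; then 1 ∈ Y but 1 ∉ (Y ∪ X) ∖ X.

(⊆) fails; (⊇) holds.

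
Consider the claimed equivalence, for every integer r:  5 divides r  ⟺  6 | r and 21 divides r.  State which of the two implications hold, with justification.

(⇒) fails and (⇐) fails.

(⟹) This fails: take r = 5. Certainly 5 ∣ 5, but 6 ∤ 5.

(⟸) This fails: take r = 42. Both 6 ∣ 42 and 21 ∣ 42, yet 42 is not a multiple of 5 (since 42 = 8·5 + 2), so 5 ∤ 42.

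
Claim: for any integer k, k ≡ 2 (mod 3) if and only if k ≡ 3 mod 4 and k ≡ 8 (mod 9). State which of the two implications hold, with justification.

Not equivalent: only (⇐) holds.

Forward direction. This fails: k = 32 gives 32 ≡ 2 (mod 3) but 32 ≡ 0 (mod 4), so the conjunction on the right does not hold.

Converse. If k ≡ 3 (mod 4) and k ≡ 8 (mod 9), then by the Chinese remainder theorem k ≡ 35 (mod 36). Since 35 ≡ 2 (mod 3) and 3 ∣ 36, we get k ≡ 2 (mod 3).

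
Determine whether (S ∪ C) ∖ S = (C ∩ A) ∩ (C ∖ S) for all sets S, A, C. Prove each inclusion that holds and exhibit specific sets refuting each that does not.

(⊆) This inclusion fails. Take S = ∅, A = ∅, C = {1}; then 1 ∈ (S ∪ C) ∖ S but 1 ∉ (C ∩ A) ∩ (C ∖ S).

(⊇) Let x ∈ (C ∩ A) ∩ (C ∖ S). Then x ∈ A ∩ C and x ∉ S, from which x ∈ (S ∪ C) ∖ S.

The sets are not equal: only the reverse inclusion holds.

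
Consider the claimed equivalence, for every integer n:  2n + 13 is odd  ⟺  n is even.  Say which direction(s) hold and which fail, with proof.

Converse. Suppose n is even. Since 2 is even, 2n is even for every n, so 2n + 13 has the same parity as 13, which is odd. Hence 2n + 13 is odd.

Forward direction. This fails: take n = 1. Then 2n + 13 = 15, which is odd, yet n = 1 is odd, not even.

The forward direction fails; the converse holds.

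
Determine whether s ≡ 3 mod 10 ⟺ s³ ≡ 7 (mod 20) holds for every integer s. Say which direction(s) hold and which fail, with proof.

Forward direction. This fails: take s = 13. Then 13 ≡ 3 (mod 10), but 13³ = 2197 ≡ 17 (mod 20), not 7.

Converse. The residues r modulo 20 with r³ ≡ 7 (mod 20) are exactly {3}, and each is ≡ 3 (mod 10).

Not equivalent: only (⇐) holds.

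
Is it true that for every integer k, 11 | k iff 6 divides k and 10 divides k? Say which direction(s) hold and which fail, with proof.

(⟹) This fails: take k = 11. Certainly 11 ∣ 11, but 6 ∤ 11.

(⟸) This fails: take k = 30. Both 6 ∣ 30 and 10 ∣ 30, yet 30 is not a multiple of 11 (since 30 = 2·11 + 8), so 11 ∤ 30.

(⇒) fails and (⇐) fails.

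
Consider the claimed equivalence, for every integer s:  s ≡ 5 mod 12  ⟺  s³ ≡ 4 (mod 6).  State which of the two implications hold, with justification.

Neither implication holds.

Forward direction. This fails: take s = 5. Then 5 ≡ 5 (mod 12), but 5³ = 125 ≡ 5 (mod 6), not 4.

Converse. This fails: take s = 4. Then 4³ = 64 ≡ 4 (mod 6), yet 4 ≡ 4 (mod 12), not 5.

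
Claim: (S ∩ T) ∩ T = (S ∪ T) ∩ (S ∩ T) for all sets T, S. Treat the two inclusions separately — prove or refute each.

Both inclusions hold.

(⟹) Let x ∈ (S ∩ T) ∩ T. Then x ∈ T ∩ S, from which x ∈ (S ∪ T) ∩ (S ∩ T).

(⟸) Let x ∈ (S ∪ T) ∩ (S ∩ T). Then x ∈ T ∩ S, from which x ∈ (S ∩ T) ∩ T.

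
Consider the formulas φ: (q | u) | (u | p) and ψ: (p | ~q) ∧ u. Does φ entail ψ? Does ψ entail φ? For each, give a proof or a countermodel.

Forward direction. This fails. Under p = T, q = F, u = F, the left side is true but the right side is false.

Converse. Assume the antecedent. If p is true, (q | u) | (u | p) reduces to true regardless of the other variables. If p is false, the antecedent forces (p = F, q = F, u = T), and (q | u) | (u | p) holds there. Either way (q | u) | (u | p) holds.

The forward direction fails; the converse holds.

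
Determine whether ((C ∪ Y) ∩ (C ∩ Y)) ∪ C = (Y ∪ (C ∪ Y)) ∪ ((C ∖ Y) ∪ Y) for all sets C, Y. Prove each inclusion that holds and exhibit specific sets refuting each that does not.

(⊆) Let x ∈ ((C ∪ Y) ∩ (C ∩ Y)) ∪ C. Then either x ∈ C and x ∉ Y; or x ∈ C ∩ Y. In each case x ∈ (Y ∪ (C ∪ Y)) ∪ ((C ∖ Y) ∪ Y), so ((C ∪ Y) ∩ (C ∩ Y)) ∪ C ⊆ (Y ∪ (C ∪ Y)) ∪ ((C ∖ Y) ∪ Y).

(⊇) This inclusion fails. Take C = ∅, Y = {1}; then 1 ∈ (Y ∪ (C ∪ Y)) ∪ ((C ∖ Y) ∪ Y) but 1 ∉ ((C ∪ Y) ∩ (C ∩ Y)) ∪ C.

Only the forward inclusion holds.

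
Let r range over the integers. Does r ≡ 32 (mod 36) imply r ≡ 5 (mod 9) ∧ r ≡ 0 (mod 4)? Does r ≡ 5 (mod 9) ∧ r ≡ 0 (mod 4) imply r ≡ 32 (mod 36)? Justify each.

Both directions hold; the statement is true.

(→) Suppose r ≡ 32 (mod 36); write r = 36j + 32. Since 9 ∣ 36, reducing mod 9 gives r ≡ 32 ≡ 5 (mod 9); since 4 ∣ 36, reducing mod 4 gives r ≡ 32 ≡ 0 (mod 4).

(←) Conversely, if r ≡ 5 (mod 9) and r ≡ 0 (mod 4), then by the Chinese remainder theorem r ≡ 32 (mod 36). This is exactly r ≡ 32 (mod 36).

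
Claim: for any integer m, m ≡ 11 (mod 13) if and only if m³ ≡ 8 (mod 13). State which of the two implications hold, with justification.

[⇒] This fails: take m = 11. Then 11 ≡ 11 (mod 13), but 11³ = 1331 ≡ 5 (mod 13), not 8.

[⇐] This fails: take m = 2. Then 2³ = 8 ≡ 8 (mod 13), yet 2 ≡ 2 (mod 13), not 11.

Both directions fail.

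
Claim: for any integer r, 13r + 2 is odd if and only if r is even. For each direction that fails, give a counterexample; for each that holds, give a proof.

(⇒) This fails: r = 5 gives 13r + 2 = 67, which is odd, but 5 is odd, not even.

(⇐) This also fails: r = 2 is even, but 13r + 2 = 28 is even, not odd.

(⇒) fails and (⇐) fails.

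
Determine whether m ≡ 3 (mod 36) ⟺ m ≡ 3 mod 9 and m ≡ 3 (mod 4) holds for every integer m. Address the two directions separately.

The biconditional holds.

Forward direction. Suppose m ≡ 3 (mod 36); write m = 36j + 3. Since 9 ∣ 36, reducing mod 9 gives m ≡ 3 (mod 9); since 4 ∣ 36, reducing mod 4 gives m ≡ 3 (mod 4).

Converse. If m ≡ 3 (mod 9) and m ≡ 3 (mod 4), then by the Chinese remainder theorem m ≡ 3 (mod 36). This is exactly m ≡ 3 (mod 36).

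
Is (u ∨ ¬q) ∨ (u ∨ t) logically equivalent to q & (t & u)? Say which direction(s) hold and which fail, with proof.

(⟹) This fails. Under u = F, q = F, t = F, the left side is true but the right side is false.

(⟸) Assume the antecedent. If u is true, (u ∨ ¬q) ∨ (u ∨ t) reduces to true regardless of the other variables. If u is false, the antecedent cannot hold. Either way (u ∨ ¬q) ∨ (u ∨ t) holds.

Only the converse holds.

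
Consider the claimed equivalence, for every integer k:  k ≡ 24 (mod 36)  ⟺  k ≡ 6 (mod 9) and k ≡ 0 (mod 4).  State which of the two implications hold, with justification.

Both directions hold.

Forward direction. Suppose k ≡ 24 (mod 36); write k = 36j + 24. Since 9 ∣ 36, reducing mod 9 gives k ≡ 24 ≡ 6 (mod 9); since 4 ∣ 36, reducing mod 4 gives k ≡ 24 ≡ 0 (mod 4).

Converse. If k ≡ 6 (mod 9) and k ≡ 0 (mod 4), then by the Chinese remainder theorem k ≡ 24 (mod 36). This is exactly k ≡ 24 (mod 36).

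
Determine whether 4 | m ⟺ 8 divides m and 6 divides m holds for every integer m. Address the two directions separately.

Not equivalent: only (⇐) holds.

(⇒) This fails: take m = 4. Certainly 4 ∣ 4, but 8 ∤ 4.

(⇐) Suppose 8 ∣ m and 6 ∣ m. Any common multiple of 8 and 6 is a multiple of their lcm; here lcm(8, 6) = 8·6/gcd(8, 6) = 48/2 = 24, so 24 ∣ m. Since 4 ∣ 24, it follows that 4 ∣ m.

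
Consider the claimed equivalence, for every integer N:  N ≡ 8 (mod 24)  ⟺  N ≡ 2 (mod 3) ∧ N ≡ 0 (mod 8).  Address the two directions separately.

Both implications hold.

(→) Suppose N ≡ 8 (mod 24); write N = 24j + 8. Since 3 ∣ 24, reducing mod 3 gives N ≡ 8 ≡ 2 (mod 3); since 8 ∣ 24, reducing mod 8 gives N ≡ 8 ≡ 0 (mod 8).

(←) Conversely, if N ≡ 2 (mod 3) and N ≡ 0 (mod 8), then by the Chinese remainder theorem N ≡ 8 (mod 24). This is exactly N ≡ 8 (mod 24).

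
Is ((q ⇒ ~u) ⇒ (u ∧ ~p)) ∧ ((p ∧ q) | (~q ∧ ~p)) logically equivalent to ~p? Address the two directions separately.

Forward direction. This fails. Under q = T, u = T, p = T, the left side is true but the right side is false.

Converse. This fails. Under q = F, u = F, p = F, the left side is false but the right side is true.

Neither implication holds.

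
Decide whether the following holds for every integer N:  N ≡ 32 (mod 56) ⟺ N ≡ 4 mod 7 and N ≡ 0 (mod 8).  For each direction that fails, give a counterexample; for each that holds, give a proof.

Both directions hold.

[⇒] Suppose N ≡ 32 (mod 56); write N = 56j + 32. Since 7 ∣ 56, reducing mod 7 gives N ≡ 32 ≡ 4 (mod 7); since 8 ∣ 56, reducing mod 8 gives N ≡ 32 ≡ 0 (mod 8).

[⇐] Conversely, if N ≡ 4 (mod 7) and N ≡ 0 (mod 8), then by the Chinese remainder theorem N ≡ 32 (mod 56). This is exactly N ≡ 32 (mod 56).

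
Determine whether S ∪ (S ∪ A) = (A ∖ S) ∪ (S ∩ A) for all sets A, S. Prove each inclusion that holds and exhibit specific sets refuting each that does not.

The sets are not equal: only the reverse inclusion holds.

(⊆) This inclusion fails. Take A = ∅, S = {1}; then 1 ∈ S ∪ (S ∪ A) but 1 ∉ (A ∖ S) ∪ (S ∩ A).

(⊇) Let x ∈ (A ∖ S) ∪ (S ∩ A). Then either x ∈ A and x ∉ S; or x ∈ A ∩ S. In each case x ∈ S ∪ (S ∪ A), so (A ∖ S) ∪ (S ∩ A) ⊆ S ∪ (S ∪ A).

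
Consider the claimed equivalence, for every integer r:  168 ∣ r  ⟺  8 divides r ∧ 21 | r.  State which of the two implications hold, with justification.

(⇐) Suppose 8 ∣ r and 21 ∣ r. Any common multiple of 8 and 21 is a multiple of their lcm; here gcd(8, 21) = 1, so lcm(8, 21) = 8·21 = 168, so 168 ∣ r.

(⇒) If 168 ∣ r, write r = 168q. Since 168 = 21·8, r = 8·(21q), so 8 ∣ r; and since 168 = 8·21, r = 21·(8q), so 21 ∣ r.

Both directions hold; the statement is true.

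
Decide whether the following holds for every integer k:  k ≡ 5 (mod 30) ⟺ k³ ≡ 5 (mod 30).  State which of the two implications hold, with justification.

Both directions hold.

(⇒) Suppose k ≡ 5 (mod 30). Write k = 30j + 5. Then (30j + 5)³ = 27000j³ + 13500j² + 2250j + 125 = 30(900j³ + 450j² + 75j + 4) + 5, so k³ ≡ 5 (mod 30).

(⇐) Conversely, suppose k³ ≡ 5 (mod 30). The only residue r in {0, …, 29} with r³ ≡ 5 (mod 30) is r = 5, so k ≡ 5 (mod 30).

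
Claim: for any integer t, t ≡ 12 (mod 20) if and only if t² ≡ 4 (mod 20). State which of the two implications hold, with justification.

Converse. This fails: take t = 2. Then 2² = 4 ≡ 4 (mod 20), yet 2 ≡ 2 (mod 20), not 12.

Forward direction. Suppose t ≡ 12 (mod 20). Write t = 20j + 12. Then (20j + 12)² = 400j² + 480j + 144 = 20(20j² + 24j + 7) + 4, so t² ≡ 4 (mod 20).

Only the forward implication holds.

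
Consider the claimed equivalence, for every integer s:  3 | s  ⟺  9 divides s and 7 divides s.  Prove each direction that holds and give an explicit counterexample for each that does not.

(⇒) fails; (⇐) holds.

(←) Suppose 9 ∣ s and 7 ∣ s. Any common multiple of 9 and 7 is a multiple of their lcm; here gcd(9, 7) = 1, so lcm(9, 7) = 9·7 = 63, so 63 ∣ s. Since 3 ∣ 63, it follows that 3 ∣ s.

(→) This fails: take s = 3. Certainly 3 ∣ 3, but 9 ∤ 3.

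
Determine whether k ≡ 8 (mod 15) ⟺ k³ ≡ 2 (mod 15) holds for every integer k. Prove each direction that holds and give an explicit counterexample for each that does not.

Converse. Suppose k³ ≡ 2 (mod 15). The only residue r in {0, …, 14} with r³ ≡ 2 (mod 15) is r = 8, so k ≡ 8 (mod 15).

Forward direction. Suppose k ≡ 8 (mod 15). Write k = 15j + 8. Then (15j + 8)³ = 3375j³ + 5400j² + 2880j + 512 = 15(225j³ + 360j² + 192j + 34) + 2, so k³ ≡ 2 (mod 15).

Both directions hold; the statement is true.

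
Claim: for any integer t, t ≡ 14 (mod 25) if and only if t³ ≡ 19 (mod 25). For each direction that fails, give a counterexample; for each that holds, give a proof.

(→) Suppose t ≡ 14 (mod 25). Write t = 25j + 14. Then (25j + 14)³ = 15625j³ + 26250j² + 14700j + 2744 = 25(625j³ + 1050j² + 588j + 109) + 19, so t³ ≡ 19 (mod 25).

(←) Conversely, suppose t³ ≡ 19 (mod 25). The only residue r in {0, …, 24} with r³ ≡ 19 (mod 25) is r = 14, so t ≡ 14 (mod 25).

Both implications hold.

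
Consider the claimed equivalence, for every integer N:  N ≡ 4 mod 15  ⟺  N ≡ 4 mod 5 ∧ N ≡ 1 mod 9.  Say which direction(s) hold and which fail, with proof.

Not equivalent: only (⇐) holds.

(⇐) If N ≡ 4 (mod 5) and N ≡ 1 (mod 9), then by the Chinese remainder theorem N ≡ 19 (mod 45). Since 19 ≡ 4 (mod 15) and 15 ∣ 45, we get N ≡ 4 (mod 15).

(⇒) This fails: N = 34 gives 34 ≡ 4 (mod 15) but 34 ≡ 7 (mod 9), so the conjunction on the right does not hold.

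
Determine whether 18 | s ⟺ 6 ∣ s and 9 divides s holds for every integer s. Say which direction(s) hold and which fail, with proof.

Equivalent; both directions hold.

(→) If 18 ∣ s, write s = 18q. Since 18 = 3·6, s = 6·(3q), so 6 ∣ s; and since 18 = 2·9, s = 9·(2q), so 9 ∣ s.

(←) Suppose 6 ∣ s and 9 ∣ s. Any common multiple of 6 and 9 is a multiple of their lcm; here lcm(6, 9) = 6·9/gcd(6, 9) = 54/3 = 18, so 18 ∣ s.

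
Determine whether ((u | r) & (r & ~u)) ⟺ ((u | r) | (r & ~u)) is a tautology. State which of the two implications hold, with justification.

(→) Assume the antecedent. If r is true, (u | r) | (r & ~u) reduces to true regardless of the other variables. If r is false, the antecedent cannot hold. Either way (u | r) | (r & ~u) holds.

(←) This fails. Under r = F, u = T, the left side is false but the right side is true.

Not equivalent: only (⇒) holds.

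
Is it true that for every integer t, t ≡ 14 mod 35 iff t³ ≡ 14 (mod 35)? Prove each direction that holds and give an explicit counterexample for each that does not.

(⟸) Suppose t³ ≡ 14 (mod 35). The only residue r in {0, …, 34} with r³ ≡ 14 (mod 35) is r = 14, so t ≡ 14 (mod 35).

(⟹) Suppose t ≡ 14 mod 35. Write t = 35j + 14. Then (35j + 14)³ = 42875j³ + 51450j² + 20580j + 2744 = 35(1225j³ + 1470j² + 588j + 78) + 14, so t³ ≡ 14 (mod 35).

Both implications hold.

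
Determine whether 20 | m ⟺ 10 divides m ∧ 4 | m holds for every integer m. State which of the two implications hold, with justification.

Both implications hold.

(→) If 20 ∣ m, write m = 20q. Since 20 = 2·10, m = 10·(2q), so 10 ∣ m; and since 20 = 5·4, m = 4·(5q), so 4 ∣ m.

(←) Suppose 10 ∣ m and 4 ∣ m. Any common multiple of 10 and 4 is a multiple of their lcm; here lcm(10, 4) = 10·4/gcd(10, 4) = 40/2 = 20, so 20 ∣ m.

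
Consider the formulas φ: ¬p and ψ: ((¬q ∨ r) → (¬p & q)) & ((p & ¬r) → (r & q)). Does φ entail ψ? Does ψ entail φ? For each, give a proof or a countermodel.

(←) Assume the antecedent. If q is true, the antecedent forces (q = T, r = F, p = F) or (q = T, r = T, p = F), and ¬p holds there. If q is false, the antecedent cannot hold. Either way ¬p holds.

(→) This fails. Under q = F, r = F, p = F, the left side is true but the right side is false.

(⇒) fails; (⇐) holds.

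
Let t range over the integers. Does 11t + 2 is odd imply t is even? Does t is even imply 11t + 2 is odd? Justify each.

[⇒] This fails: t = 1 gives 11t + 2 = 13, which is odd, but 1 is odd, not even.

[⇐] This also fails: t = 0 is even, but 11t + 2 = 2 is even, not odd.

Neither implication holds.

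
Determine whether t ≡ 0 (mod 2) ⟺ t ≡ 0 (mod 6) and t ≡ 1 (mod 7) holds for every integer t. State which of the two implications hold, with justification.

Only the converse holds.

Forward direction. This fails: t = 0 gives 0 ≡ 0 (mod 2) but 0 ≡ 0 (mod 7), so the conjunction on the right does not hold.

Converse. If t ≡ 0 (mod 6) and t ≡ 1 (mod 7), then by the Chinese remainder theorem t ≡ 36 (mod 42). Since 36 ≡ 0 (mod 2) and 2 ∣ 42, we get t ≡ 0 (mod 2).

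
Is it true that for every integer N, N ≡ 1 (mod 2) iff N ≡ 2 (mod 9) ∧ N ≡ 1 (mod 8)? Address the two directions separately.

The forward direction fails; the converse holds.

(⇐) If N ≡ 2 (mod 9) and N ≡ 1 (mod 8), then by the Chinese remainder theorem N ≡ 65 (mod 72). Since 65 ≡ 1 (mod 2) and 2 ∣ 72, we get N ≡ 1 (mod 2).

(⇒) This fails: N = 1 gives 1 ≡ 1 (mod 2) but 1 ≡ 1 (mod 9), so the conjunction on the right does not hold.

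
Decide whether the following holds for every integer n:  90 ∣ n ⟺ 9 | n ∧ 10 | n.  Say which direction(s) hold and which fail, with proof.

Both directions hold; the statement is true.

Converse. Suppose 9 ∣ n and 10 ∣ n. Any common multiple of 9 and 10 is a multiple of their lcm; here gcd(9, 10) = 1, so lcm(9, 10) = 9·10 = 90, so 90 ∣ n.

Forward direction. If 90 ∣ n, write n = 90q. Since 90 = 10·9, n = 9·(10q), so 9 ∣ n; and since 90 = 9·10, n = 10·(9q), so 10 ∣ n.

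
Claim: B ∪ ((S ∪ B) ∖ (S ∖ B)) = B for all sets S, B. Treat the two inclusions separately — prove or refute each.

Forward inclusion. Let x ∈ B ∪ ((S ∪ B) ∖ (S ∖ B)). Then either x ∈ B and x ∉ S; or x ∈ S ∩ B. In each case x ∈ B, so B ∪ ((S ∪ B) ∖ (S ∖ B)) ⊆ B.

Reverse inclusion. Let x ∈ B. Then either x ∈ B and x ∉ S; or x ∈ S ∩ B. In each case x ∈ B ∪ ((S ∪ B) ∖ (S ∖ B)), so B ⊆ B ∪ ((S ∪ B) ∖ (S ∖ B)).

Both inclusions hold; the sets are equal.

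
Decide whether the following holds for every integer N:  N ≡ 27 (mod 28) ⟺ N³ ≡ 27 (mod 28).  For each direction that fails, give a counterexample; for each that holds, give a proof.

Only the forward implication holds.

Forward direction. Suppose N ≡ 27 (mod 28). Write N = 28j + 27. Then (28j + 27)³ = 21952j³ + 63504j² + 61236j + 19683 = 28(784j³ + 2268j² + 2187j + 702) + 27, so N³ ≡ 27 (mod 28).

Converse. This fails: take N = 3. Then 3³ = 27 ≡ 27 (mod 28), yet 3 ≡ 3 (mod 28), not 27.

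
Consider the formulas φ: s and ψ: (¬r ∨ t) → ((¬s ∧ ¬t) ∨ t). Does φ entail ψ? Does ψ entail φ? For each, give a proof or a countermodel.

[⇒] This fails. Under t = F, s = T, r = F, the left side is true but the right side is false.

[⇐] This fails. Under t = F, s = F, r = F, the left side is false but the right side is true.

Both directions fail.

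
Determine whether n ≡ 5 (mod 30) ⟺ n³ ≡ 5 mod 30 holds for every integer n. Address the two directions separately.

Equivalent; both directions hold.

(⟹) Suppose n ≡ 5 (mod 30). Write n = 30j + 5. Then (30j + 5)³ = 27000j³ + 13500j² + 2250j + 125 = 30(900j³ + 450j² + 75j + 4) + 5, so n³ ≡ 5 (mod 30).

(⟸) Conversely, suppose n³ ≡ 5 (mod 30). The only residue r in {0, …, 29} with r³ ≡ 5 (mod 30) is r = 5, so n ≡ 5 (mod 30).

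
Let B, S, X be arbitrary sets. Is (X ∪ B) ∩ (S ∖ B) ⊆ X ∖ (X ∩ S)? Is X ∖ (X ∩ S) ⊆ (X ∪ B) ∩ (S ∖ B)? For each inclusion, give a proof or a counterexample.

Forward inclusion. This inclusion fails. Take B = ∅, S = {1}, X = {1}; then 1 ∈ (X ∪ B) ∩ (S ∖ B) but 1 ∉ X ∖ (X ∩ S).

Reverse inclusion. This inclusion fails. Take B = ∅, S = ∅, X = {1}; then 1 ∈ X ∖ (X ∩ S) but 1 ∉ (X ∪ B) ∩ (S ∖ B).

(⊆) fails and (⊇) fails.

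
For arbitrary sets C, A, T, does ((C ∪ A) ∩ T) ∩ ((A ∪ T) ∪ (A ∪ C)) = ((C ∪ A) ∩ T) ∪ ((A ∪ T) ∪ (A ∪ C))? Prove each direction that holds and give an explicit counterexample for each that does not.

(⟹) Let x ∈ ((C ∪ A) ∩ T) ∩ ((A ∪ T) ∪ (A ∪ C)). Then either x ∈ C ∩ T and x ∉ A; or x ∈ A ∩ T and x ∉ C; or x ∈ C ∩ A ∩ T. In each case x ∈ ((C ∪ A) ∩ T) ∪ ((A ∪ T) ∪ (A ∪ C)), so ((C ∪ A) ∩ T) ∩ ((A ∪ T) ∪ (A ∪ C)) ⊆ ((C ∪ A) ∩ T) ∪ ((A ∪ T) ∪ (A ∪ C)).

(⟸) This inclusion fails. Take C = {1}, A = ∅, T = ∅; then 1 ∈ ((C ∪ A) ∩ T) ∪ ((A ∪ T) ∪ (A ∪ C)) but 1 ∉ ((C ∪ A) ∩ T) ∩ ((A ∪ T) ∪ (A ∪ C)).

Only the forward inclusion holds.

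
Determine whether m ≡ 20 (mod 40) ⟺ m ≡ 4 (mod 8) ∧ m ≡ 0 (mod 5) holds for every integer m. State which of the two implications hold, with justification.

Equivalent; both directions hold.

[⇒] Suppose m ≡ 20 (mod 40); write m = 40j + 20. Since 8 ∣ 40, reducing mod 8 gives m ≡ 20 ≡ 4 (mod 8); since 5 ∣ 40, reducing mod 5 gives m ≡ 20 ≡ 0 (mod 5).

[⇐] Conversely, if m ≡ 4 (mod 8) and m ≡ 0 (mod 5), then by the Chinese remainder theorem m ≡ 20 (mod 40). This is exactly m ≡ 20 (mod 40).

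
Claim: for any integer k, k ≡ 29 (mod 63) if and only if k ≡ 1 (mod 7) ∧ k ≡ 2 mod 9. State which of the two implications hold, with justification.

Both directions hold.

(⟹) Suppose k ≡ 29 (mod 63); write k = 63j + 29. Since 7 ∣ 63, reducing mod 7 gives k ≡ 29 ≡ 1 (mod 7); since 9 ∣ 63, reducing mod 9 gives k ≡ 29 ≡ 2 (mod 9).

(⟸) Conversely, if k ≡ 1 (mod 7) and k ≡ 2 (mod 9), then by the Chinese remainder theorem k ≡ 29 (mod 63). This is exactly k ≡ 29 (mod 63).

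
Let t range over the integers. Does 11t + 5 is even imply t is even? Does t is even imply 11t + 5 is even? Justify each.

[⇒] This fails: t = 7 gives 11t + 5 = 82, which is even, but 7 is odd, not even.

[⇐] This also fails: t = 6 is even, but 11t + 5 = 71 is odd, not even.

Both directions fail.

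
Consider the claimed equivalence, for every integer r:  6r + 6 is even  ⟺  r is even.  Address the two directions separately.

Not equivalent: only (⇐) holds.

Forward direction. This fails: take r = 5. Then 6r + 6 = 36, which is even, yet r = 5 is odd, not even.

Converse. Suppose r is even. Since 6 is even, 6r is even for every r, so 6r + 6 has the same parity as 6, which is even. Hence 6r + 6 is even.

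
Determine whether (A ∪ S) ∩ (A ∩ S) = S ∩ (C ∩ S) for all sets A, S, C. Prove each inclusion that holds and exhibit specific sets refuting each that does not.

(⊆) This inclusion fails. Take A = {1}, S = {1}, C = ∅; then 1 ∈ (A ∪ S) ∩ (A ∩ S) but 1 ∉ S ∩ (C ∩ S).

(⊇) This inclusion fails. Take A = ∅, S = {1}, C = {1}; then 1 ∈ S ∩ (C ∩ S) but 1 ∉ (A ∪ S) ∩ (A ∩ S).

Both inclusions fail.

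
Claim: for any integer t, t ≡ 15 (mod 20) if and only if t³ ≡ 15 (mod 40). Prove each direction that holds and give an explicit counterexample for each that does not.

(⇒) fails; (⇐) holds.

(→) This fails: take t = 35. Then 35 ≡ 15 (mod 20), but 35³ = 42875 ≡ 35 (mod 40), not 15.

(←) Conversely, the residues r modulo 40 with r³ ≡ 15 (mod 40) are exactly {15}, and each is ≡ 15 (mod 20).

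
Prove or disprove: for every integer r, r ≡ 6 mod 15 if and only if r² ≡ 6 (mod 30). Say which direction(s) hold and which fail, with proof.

(→) This fails: take r = 21. Then 21 ≡ 6 (mod 15), but 21² = 441 ≡ 21 (mod 30), not 6.

(←) This fails: take r = 24. Then 24² = 576 ≡ 6 (mod 30), yet 24 ≡ 9 (mod 15), not 6.

Neither direction holds.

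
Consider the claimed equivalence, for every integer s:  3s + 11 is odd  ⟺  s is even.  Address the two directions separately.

Both directions hold; the statement is true.

Forward direction. Suppose 3s + 11 is odd. Since 3 is odd, 3s and s have the same parity, so 3s + 11 ≡ s + 11 (mod 2). As 11 is odd, 3s + 11 is odd exactly when s is even. Thus s is even.

Converse. Suppose s is even; write s = 2j. Then 3s + 11 = 3·(2j) + 11 = 2·3j + 11, which is odd.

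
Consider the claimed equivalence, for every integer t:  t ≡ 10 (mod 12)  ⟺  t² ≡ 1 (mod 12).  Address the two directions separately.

Forward direction. This fails: take t = 10. Then 10 ≡ 10 (mod 12), but 10² = 100 ≡ 4 (mod 12), not 1.

Converse. This fails: take t = 1. Then 1² = 1 ≡ 1 (mod 12), yet 1 ≡ 1 (mod 12), not 10.

Neither direction holds.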